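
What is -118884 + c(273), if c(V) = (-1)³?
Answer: -118885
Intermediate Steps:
c(V) = -1
-118884 + c(273) = -118884 - 1 = -118885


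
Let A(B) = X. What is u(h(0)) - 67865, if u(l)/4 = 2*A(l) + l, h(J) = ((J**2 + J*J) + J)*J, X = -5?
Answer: -67905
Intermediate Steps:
h(J) = J*(J + 2*J**2) (h(J) = ((J**2 + J**2) + J)*J = (2*J**2 + J)*J = (J + 2*J**2)*J = J*(J + 2*J**2))
A(B) = -5
u(l) = -40 + 4*l (u(l) = 4*(2*(-5) + l) = 4*(-10 + l) = -40 + 4*l)
u(h(0)) - 67865 = (-40 + 4*(0**2*(1 + 2*0))) - 67865 = (-40 + 4*(0*(1 + 0))) - 67865 = (-40 + 4*(0*1)) - 67865 = (-40 + 4*0) - 67865 = (-40 + 0) - 67865 = -40 - 67865 = -67905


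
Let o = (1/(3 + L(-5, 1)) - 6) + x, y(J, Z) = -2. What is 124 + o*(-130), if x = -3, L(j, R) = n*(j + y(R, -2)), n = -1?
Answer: 1281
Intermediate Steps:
L(j, R) = 2 - j (L(j, R) = -(j - 2) = -(-2 + j) = 2 - j)
o = -89/10 (o = (1/(3 + (2 - 1*(-5))) - 6) - 3 = (1/(3 + (2 + 5)) - 6) - 3 = (1/(3 + 7) - 6) - 3 = (1/10 - 6) - 3 = -59/10 - 3 = -89/10 ≈ -8.9000)
124 + o*(-130) = 124 - 89/10*(-130) = 124 + 1157 = 1281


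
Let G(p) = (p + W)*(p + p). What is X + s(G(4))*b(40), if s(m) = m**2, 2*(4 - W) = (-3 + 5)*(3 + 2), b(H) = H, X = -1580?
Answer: 21460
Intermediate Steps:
W = -1 (W = 4 - (-3 + 5)*(3 + 2)/2 = 4 - 5 = -1)
G(p) = 2*p*(-1 + p) (G(p) = (p - 1)*(p + p) = (-1 + p)*(2*p) = 2*p*(-1 + p))
X + s(G(4))*b(40) = -1580 + (2*4*(-1 + 4))**2*40 = -1580 + (2*4*3)**2*40 = -1580 + 24**2*40 = -1580 + 576*40 = -1580 + 23040 = 21460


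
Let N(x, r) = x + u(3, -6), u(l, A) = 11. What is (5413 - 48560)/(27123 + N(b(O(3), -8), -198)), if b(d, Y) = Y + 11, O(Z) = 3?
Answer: -43147/27137 ≈ -1.5900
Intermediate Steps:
b(d, Y) = 11 + Y
N(x, r) = 11 + x (N(x, r) = x + 11 = 11 + x)
(5413 - 48560)/(27123 + N(b(O(3), -8), -198)) = (5413 - 48560)/(27123 + (11 + (11 - 8))) = -43147/(27123 + (11 + 3)) = -43147/(27123 + 14) = -43147/27137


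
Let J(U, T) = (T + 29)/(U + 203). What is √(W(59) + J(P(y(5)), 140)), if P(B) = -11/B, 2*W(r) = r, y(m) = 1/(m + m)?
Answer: 5*√43338/186 ≈ 5.5962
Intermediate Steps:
y(m) = 1/(2*m)
W(r) = r/2
J(U, T) = (29 + T)/(203 + U)
√(W(59) + J(P(y(5)), 140)) = √((½)*59 + (29 + 140)/(203 - 11/((½)/5))) = √(59/2 + 169/(203 - 11/((½)*(⅕)))) = √(59/2 + 169/(203 - 11/⅒)) = √(59/2 + 169/(203 - 11*10)) = √(59/2 + 169/(203 - 110)) = √(59/2 + 169/93) = √(5825/186) = 5*√43338/186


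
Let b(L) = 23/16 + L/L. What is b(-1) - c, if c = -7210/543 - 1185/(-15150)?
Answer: 68608009/4387440 ≈ 15.637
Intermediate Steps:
b(L) = 39/16 (b(L) = 23*(1/16) + 1 = 23/16 + 1 = 39/16)
c = -7239203/548430 (c = -7210*1/543 - 1185*(-1/15150) = -7210/543 + 79/1010 = -7239203/548430 ≈ -13.200)
b(-1) - c = 39/16 - 1*(-7239203/548430) = 39/16 + 7239203/548430 = 68608009/4387440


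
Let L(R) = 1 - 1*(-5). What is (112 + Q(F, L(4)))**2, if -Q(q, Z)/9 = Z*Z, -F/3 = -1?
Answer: 44944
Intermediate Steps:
F = 3 (F = -3*(-1) = 3)
L(R) = 6 (L(R) = 1 + 5 = 6)
Q(q, Z) = -9*Z**2 (Q(q, Z) = -9*Z*Z = -9*Z**2)
(112 + Q(F, L(4)))**2 = (112 - 9*6**2)**2 = (112 - 9*36)**2 = (112 - 324)**2 = (-212)**2 = 44944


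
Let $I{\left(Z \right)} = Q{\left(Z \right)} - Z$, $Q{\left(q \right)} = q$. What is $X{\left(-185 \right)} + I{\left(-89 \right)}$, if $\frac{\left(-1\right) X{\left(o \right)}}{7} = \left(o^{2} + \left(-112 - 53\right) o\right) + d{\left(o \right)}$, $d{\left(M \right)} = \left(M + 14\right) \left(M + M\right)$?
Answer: $-896140$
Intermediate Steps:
$d{\left(M \right)} = 2 M \left(14 + M\right)$ ($d{\left(M \right)} = \left(14 + M\right) 2 M = 2 M \left(14 + M\right)$)
$I{\left(Z \right)} = 0$ ($I{\left(Z \right)} = Z - Z = 0$)
$X{\left(o \right)} = - 7 o^{2} + 1155 o - 14 o \left(14 + o\right)$ ($X{\left(o \right)} = - 7 \left(\left(o^{2} + \left(-112 - 53\right) o\right) + 2 o \left(14 + o\right)\right) = - 7 \left(\left(o^{2} - 165 o\right) + 2 o \left(14 + o\right)\right) = - 7 \left(o^{2} - 165 o + 2 o \left(14 + o\right)\right) = - 7 o^{2} + 1155 o - 14 o \left(14 + o\right)$)
$X{\left(-185 \right)} + I{\left(-89 \right)} = 7 \left(-185\right) \left(137 - -555\right) + 0 = 7 \left(-185\right) \left(137 + 555\right) + 0 = 7 \left(-185\right) 692 + 0 = -896140 + 0 = -896140$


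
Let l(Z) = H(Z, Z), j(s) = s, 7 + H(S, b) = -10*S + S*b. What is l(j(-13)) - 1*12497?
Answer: -12205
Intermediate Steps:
H(S, b) = -7 - 10*S + S*b (H(S, b) = -7 + (-10*S + S*b) = -7 - 10*S + S*b)
l(Z) = -7 + Z² - 10*Z (l(Z) = -7 - 10*Z + Z*Z = -7 - 10*Z + Z² = -7 + Z² - 10*Z)
l(j(-13)) - 1*12497 = (-7 + (-13)² - 10*(-13)) - 1*12497 = (-7 + 169 + 130) - 12497 = 292 - 12497 = -12205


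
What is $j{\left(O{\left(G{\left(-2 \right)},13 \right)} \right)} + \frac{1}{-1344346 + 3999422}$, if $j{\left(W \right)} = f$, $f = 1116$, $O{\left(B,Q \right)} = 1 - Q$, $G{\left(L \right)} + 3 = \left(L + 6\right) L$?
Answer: $\frac{2963064817}{2655076} \approx 1116.0$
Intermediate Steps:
$G{\left(L \right)} = -3 + L \left(6 + L\right)$ ($G{\left(L \right)} = -3 + \left(L + 6\right) L = -3 + \left(6 + L\right) L = -3 + L \left(6 + L\right)$)
$j{\left(W \right)} = 1116$
$j{\left(O{\left(G{\left(-2 \right)},13 \right)} \right)} + \frac{1}{-1344346 + 3999422} = 1116 + \frac{1}{-1344346 + 3999422} = 1116 + \frac{1}{2655076} = \frac{2963064817}{2655076}$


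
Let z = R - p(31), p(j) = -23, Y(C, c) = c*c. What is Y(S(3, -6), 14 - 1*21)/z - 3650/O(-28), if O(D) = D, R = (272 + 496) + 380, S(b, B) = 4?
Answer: 2137761/16394 ≈ 130.40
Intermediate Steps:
R = 1148 (R = 768 + 380 = 1148)
Y(C, c) = c²
z = 1171 (z = 1148 - 1*(-23) = 1148 + 23 = 1171)
Y(S(3, -6), 14 - 1*21)/z - 3650/O(-28) = (14 - 1*21)²/1171 - 3650/(-28) = (14 - 21)²*(1/1171) - 3650*(-1/28) = (-7)²*(1/1171) + 1825/14 = 49*(1/1171) + 1825/14 = 49/1171 + 1825/14 = 2137761/16394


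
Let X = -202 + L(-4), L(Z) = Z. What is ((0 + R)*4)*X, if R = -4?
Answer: 3296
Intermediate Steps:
X = -206 (X = -202 - 4 = -206)
((0 + R)*4)*X = ((0 - 4)*4)*(-206) = -4*4*(-206) = -16*(-206) = 3296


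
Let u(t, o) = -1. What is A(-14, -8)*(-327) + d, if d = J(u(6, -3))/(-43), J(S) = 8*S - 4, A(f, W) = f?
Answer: 196866/43 ≈ 4578.3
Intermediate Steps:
J(S) = -4 + 8*S
d = 12/43 (d = (-4 + 8*(-1))/(-43) = (-4 - 8)*(-1/43) = -12*(-1/43) = 12/43 ≈ 0.27907)
A(-14, -8)*(-327) + d = -14*(-327) + 12/43 = 4578 + 12/43 = 196866/43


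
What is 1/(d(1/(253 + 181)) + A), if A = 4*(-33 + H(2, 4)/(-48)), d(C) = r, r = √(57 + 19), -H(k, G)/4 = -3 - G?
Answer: -1209/161725 - 18*√19/161725 ≈ -0.0079608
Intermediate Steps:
H(k, G) = 12 + 4*G (H(k, G) = -4*(-3 - G) = 12 + 4*G)
r = 2*√19 (r = √76 = 2*√19 ≈ 8.7178)
d(C) = 2*√19
A = -403/3 (A = 4*(-33 + (12 + 4*4)/(-48)) = 4*(-33 + (12 + 16)*(-1/48)) = 4*(-33 + 28*(-1/48)) = 4*(-33 - 7/12) = 4*(-403/12) = -403/3 ≈ -134.33)
1/(d(1/(253 + 181)) + A) = 1/(2*√19 - 403/3) = 1/(-403/3 + 2*√19)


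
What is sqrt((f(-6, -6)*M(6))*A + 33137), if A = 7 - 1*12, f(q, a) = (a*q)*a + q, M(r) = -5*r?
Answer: I*sqrt(163) ≈ 12.767*I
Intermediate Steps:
f(q, a) = q + q*a**2 (f(q, a) = q*a**2 + q = q + q*a**2)
A = -5 (A = 7 - 12 = -5)
sqrt((f(-6, -6)*M(6))*A + 33137) = sqrt(((-6*(1 + (-6)**2))*(-5*6))*(-5) + 33137) = sqrt((-6*(1 + 36)*(-30))*(-5) + 33137) = sqrt((-6*37*(-30))*(-5) + 33137) = sqrt(-222*(-30)*(-5) + 33137) = sqrt(6660*(-5) + 33137) = sqrt(-33300 + 33137) = sqrt(-163) = I*sqrt(163)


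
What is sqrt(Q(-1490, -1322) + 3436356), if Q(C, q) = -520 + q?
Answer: sqrt(3434514) ≈ 1853.2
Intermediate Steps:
sqrt(Q(-1490, -1322) + 3436356) = sqrt((-520 - 1322) + 3436356) = sqrt(-1842 + 3436356) = sqrt(3434514)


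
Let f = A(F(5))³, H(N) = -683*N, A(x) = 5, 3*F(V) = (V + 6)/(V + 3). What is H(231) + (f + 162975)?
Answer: 5327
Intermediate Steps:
F(V) = (6 + V)/(3*(3 + V)) (F(V) = ((V + 6)/(V + 3))/3 = ((6 + V)/(3 + V))/3 = (6 + V)/(3*(3 + V)))
f = 125 (f = 5³ = 125)
H(231) + (f + 162975) = -683*231 + (125 + 162975) = -157773 + 163100 = 5327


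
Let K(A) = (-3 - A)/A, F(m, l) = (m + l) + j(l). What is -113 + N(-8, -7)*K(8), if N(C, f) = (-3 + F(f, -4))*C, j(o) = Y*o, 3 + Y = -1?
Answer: -91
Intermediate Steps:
Y = -4 (Y = -3 - 1 = -4)
j(o) = -4*o
F(m, l) = m - 3*l (F(m, l) = (m + l) - 4*l = (l + m) - 4*l = m - 3*l)
K(A) = (-3 - A)/A
N(C, f) = C*(9 + f) (N(C, f) = (-3 + (f - 3*(-4)))*C = (-3 + (f + 12))*C = (-3 + (12 + f))*C = (9 + f)*C = C*(9 + f))
-113 + N(-8, -7)*K(8) = -113 + (-8*(9 - 7))*((-3 - 1*8)/8) = -113 + (-8*2)*((-3 - 8)/8) = -113 - 2*(-11) = -113 - 16*(-11/8) = -113 + 22 = -91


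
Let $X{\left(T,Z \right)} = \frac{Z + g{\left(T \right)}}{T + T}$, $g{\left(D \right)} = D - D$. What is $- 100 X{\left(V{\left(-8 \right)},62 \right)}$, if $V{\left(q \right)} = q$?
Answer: $\frac{775}{2} \approx 387.5$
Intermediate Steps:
$g{\left(D \right)} = 0$
$X{\left(T,Z \right)} = \frac{Z}{2 T}$ ($X{\left(T,Z \right)} = \frac{Z + 0}{T + T} = \frac{Z}{2 T}$)
$- 100 X{\left(V{\left(-8 \right)},62 \right)} = - 100 \cdot \frac{1}{2} \cdot 62 \frac{1}{-8} = - 100 \cdot \frac{1}{2} \cdot 62 \left(- \frac{1}{8}\right) = \left(-100\right) \left(- \frac{31}{8}\right) = \frac{775}{2}$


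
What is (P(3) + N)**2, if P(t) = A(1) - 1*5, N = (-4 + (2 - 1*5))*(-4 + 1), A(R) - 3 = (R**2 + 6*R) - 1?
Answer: 625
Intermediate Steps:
A(R) = 2 + R**2 + 6*R (A(R) = 3 + ((R**2 + 6*R) - 1) = 3 + (-1 + R**2 + 6*R) = 2 + R**2 + 6*R)
N = 21 (N = (-4 + (2 - 5))*(-3) = (-4 - 3)*(-3) = -7*(-3) = 21)
P(t) = 4 (P(t) = (2 + 1**2 + 6*1) - 1*5 = (2 + 1 + 6) - 5 = 9 - 5 = 4)
(P(3) + N)**2 = (4 + 21)**2 = 25**2 = 625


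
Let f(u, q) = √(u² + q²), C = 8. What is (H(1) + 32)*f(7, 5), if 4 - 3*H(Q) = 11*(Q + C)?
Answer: √74/3 ≈ 2.8674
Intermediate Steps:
f(u, q) = √(q² + u²)
H(Q) = -28 - 11*Q/3 (H(Q) = 4/3 - 11*(Q + 8)/3 = 4/3 - 11*(8 + Q)/3 = 4/3 - (88 + 11*Q)/3 = 4/3 + (-88/3 - 11*Q/3) = -28 - 11*Q/3)
(H(1) + 32)*f(7, 5) = ((-28 - 11/3*1) + 32)*√(5² + 7²) = ((-28 - 11/3) + 32)*√(25 + 49) = (-95/3 + 32)*√74 = √74/3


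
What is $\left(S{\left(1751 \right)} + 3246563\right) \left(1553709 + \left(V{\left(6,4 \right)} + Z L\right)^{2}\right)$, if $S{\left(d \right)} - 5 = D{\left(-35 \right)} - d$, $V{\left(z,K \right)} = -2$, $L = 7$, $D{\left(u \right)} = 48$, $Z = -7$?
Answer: $5050015848150$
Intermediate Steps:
$S{\left(d \right)} = 53 - d$ ($S{\left(d \right)} = 5 - \left(-48 + d\right) = 53 - d$)
$\left(S{\left(1751 \right)} + 3246563\right) \left(1553709 + \left(V{\left(6,4 \right)} + Z L\right)^{2}\right) = \left(\left(53 - 1751\right) + 3246563\right) \left(1553709 + \left(-2 - 49\right)^{2}\right) = \left(-1698 + 3246563\right) \left(1553709 + \left(-51\right)^{2}\right) = 3244865 \left(1553709 + 2601\right) = 3244865 \cdot 1556310 = 5050015848150$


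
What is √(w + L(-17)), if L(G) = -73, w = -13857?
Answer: I*√13930 ≈ 118.03*I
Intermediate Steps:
√(w + L(-17)) = √(-13857 - 73) = √(-13930) = I*√13930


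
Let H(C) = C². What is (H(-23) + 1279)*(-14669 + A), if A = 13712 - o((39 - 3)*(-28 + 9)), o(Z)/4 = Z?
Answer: 3216432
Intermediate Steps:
o(Z) = 4*Z
A = 16448 (A = 13712 - 4*(39 - 3)*(-28 + 9) = 13712 - 4*36*(-19) = 13712 - 4*(-684) = 13712 - 1*(-2736) = 13712 + 2736 = 16448)
(H(-23) + 1279)*(-14669 + A) = ((-23)² + 1279)*(-14669 + 16448) = (529 + 1279)*1779 = 1808*1779 = 3216432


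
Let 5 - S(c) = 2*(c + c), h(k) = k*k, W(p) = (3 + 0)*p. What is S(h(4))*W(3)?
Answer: -531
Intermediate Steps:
W(p) = 3*p
h(k) = k²
S(c) = 5 - 4*c (S(c) = 5 - 2*(c + c) = 5 - 2*2*c = 5 - 4*c)
S(h(4))*W(3) = (5 - 4*4²)*(3*3) = (5 - 4*16)*9 = (5 - 64)*9 = -59*9 = -531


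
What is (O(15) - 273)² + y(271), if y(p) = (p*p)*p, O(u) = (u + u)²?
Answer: 20295640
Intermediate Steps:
O(u) = 4*u² (O(u) = (2*u)² = 4*u²)
y(p) = p³ (y(p) = p²*p = p³)
(O(15) - 273)² + y(271) = (4*15² - 273)² + 271³ = (4*225 - 273)² + 19902511 = (900 - 273)² + 19902511 = 627² + 19902511 = 393129 + 19902511 = 20295640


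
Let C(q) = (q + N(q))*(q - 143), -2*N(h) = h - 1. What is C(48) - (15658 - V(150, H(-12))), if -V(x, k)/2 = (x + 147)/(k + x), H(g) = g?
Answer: -827531/46 ≈ -17990.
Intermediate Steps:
N(h) = ½ - h/2 (N(h) = -(h - 1)/2 = -(-1 + h)/2 = ½ - h/2)
V(x, k) = -2*(147 + x)/(k + x) (V(x, k) = -2*(x + 147)/(k + x) = -2*(147 + x)/(k + x))
C(q) = (½ + q/2)*(-143 + q) (C(q) = (q + (½ - q/2))*(q - 143) = (½ + q/2)*(-143 + q))
C(48) - (15658 - V(150, H(-12))) = (-143/2 + (½)*48² - 71*48) - (15658 - 2*(-147 - 1*150)/(-12 + 150)) = (-143/2 + (½)*2304 - 3408) - (15658 - 2*(-147 - 150)/138) = (-143/2 + 1152 - 3408) - (15658 - 2*(-297)/138) = -4655/2 - (15658 - 1*(-99/23)) = -4655/2 - (15658 + 99/23) = -4655/2 - 1*360233/23 = -4655/2 - 360233/23 = -827531/46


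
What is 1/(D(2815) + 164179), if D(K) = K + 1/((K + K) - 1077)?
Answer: 4553/760323683 ≈ 5.9882e-6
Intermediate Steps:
D(K) = K + 1/(-1077 + 2*K) (D(K) = K + 1/(2*K - 1077) = K + 1/(-1077 + 2*K))
1/(D(2815) + 164179) = 1/((1 - 1077*2815 + 2*2815²)/(-1077 + 2*2815) + 164179) = 1/((1 - 3031755 + 2*7924225)/(-1077 + 5630) + 164179) = 1/((1 - 3031755 + 15848450)/4553 + 164179) = 1/((1/4553)*12816696 + 164179) = 1/(12816696/4553 + 164179) = 1/(760323683/4553) = 4553/760323683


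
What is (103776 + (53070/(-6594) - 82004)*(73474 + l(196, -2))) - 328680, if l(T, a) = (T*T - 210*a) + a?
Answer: -1446100940532/157 ≈ -9.2108e+9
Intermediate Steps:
l(T, a) = T**2 - 209*a (l(T, a) = (T**2 - 210*a) + a = T**2 - 209*a)
(103776 + (53070/(-6594) - 82004)*(73474 + l(196, -2))) - 328680 = (103776 + (53070/(-6594) - 82004)*(73474 + (196**2 - 209*(-2)))) - 328680 = (103776 + (53070*(-1/6594) - 82004)*(73474 + (38416 + 418))) - 328680 = (103776 + (-8845/1099 - 82004)*(73474 + 38834)) - 328680 = (103776 - 90131241/1099*112308) - 328680 = (103776 - 1446065630604/157) - 328680 = -1446049337772/157 - 328680 = -1446100940532/157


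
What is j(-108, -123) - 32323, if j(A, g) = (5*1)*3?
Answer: -32308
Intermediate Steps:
j(A, g) = 15 (j(A, g) = 5*3 = 15)
j(-108, -123) - 32323 = 15 - 32323 = -32308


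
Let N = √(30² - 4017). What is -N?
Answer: -I*√3117 ≈ -55.83*I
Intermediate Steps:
N = I*√3117 (N = √(900 - 4017) = √(-3117) = I*√3117 ≈ 55.83*I)
-N = -I*√3117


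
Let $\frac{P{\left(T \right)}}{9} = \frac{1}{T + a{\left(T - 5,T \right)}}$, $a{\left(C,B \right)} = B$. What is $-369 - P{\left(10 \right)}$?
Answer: $- \frac{7389}{20} \approx -369.45$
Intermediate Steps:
$P{\left(T \right)} = \frac{9}{2 T}$ ($P{\left(T \right)} = \frac{9}{T + T} = \frac{9}{2 T}$)
$-369 - P{\left(10 \right)} = -369 - \frac{9}{2 \cdot 10} = -369 - \frac{9}{2} \cdot \frac{1}{10} = -369 - \frac{9}{20} = - \frac{7389}{20}$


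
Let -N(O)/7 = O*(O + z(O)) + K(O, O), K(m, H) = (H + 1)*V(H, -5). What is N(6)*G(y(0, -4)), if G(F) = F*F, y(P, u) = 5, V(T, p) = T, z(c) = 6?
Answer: -19950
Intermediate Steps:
K(m, H) = H*(1 + H) (K(m, H) = (H + 1)*H = (1 + H)*H = H*(1 + H))
G(F) = F**2
N(O) = -7*O*(1 + O) - 7*O*(6 + O) (N(O) = -7*(O*(O + 6) + O*(1 + O)) = -7*(O*(6 + O) + O*(1 + O)) = -7*(O*(1 + O) + O*(6 + O)) = -7*O*(1 + O) - 7*O*(6 + O))
N(6)*G(y(0, -4)) = (7*6*(-7 - 2*6))*5**2 = (7*6*(-7 - 12))*25 = (7*6*(-19))*25 = -798*25 = -19950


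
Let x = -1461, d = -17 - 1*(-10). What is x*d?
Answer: 10227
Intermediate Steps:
d = -7 (d = -17 + 10 = -7)
x*d = -1461*(-7) = 10227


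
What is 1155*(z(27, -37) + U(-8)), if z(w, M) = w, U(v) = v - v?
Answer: 31185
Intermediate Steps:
U(v) = 0
1155*(z(27, -37) + U(-8)) = 1155*(27 + 0) = 1155*27 = 31185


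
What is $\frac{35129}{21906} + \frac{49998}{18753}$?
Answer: $\frac{584676775}{136934406} \approx 4.2698$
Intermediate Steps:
$\frac{35129}{21906} + \frac{49998}{18753} = 35129 \cdot \frac{1}{21906} + 49998 \cdot \frac{1}{18753} = \frac{35129}{21906} + \frac{16666}{6251} = \frac{584676775}{136934406}$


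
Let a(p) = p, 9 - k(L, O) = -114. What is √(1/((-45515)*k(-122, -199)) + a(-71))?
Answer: 16*I*√8692359937770/5598345 ≈ 8.4261*I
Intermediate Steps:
k(L, O) = 123 (k(L, O) = 9 - 1*(-114) = 9 + 114 = 123)
√(1/((-45515)*k(-122, -199)) + a(-71)) = √(1/(-45515*123) - 71) = √(-1/45515*1/123 - 71) = √(-1/5598345 - 71) = √(-397482496/5598345) = 16*I*√8692359937770/5598345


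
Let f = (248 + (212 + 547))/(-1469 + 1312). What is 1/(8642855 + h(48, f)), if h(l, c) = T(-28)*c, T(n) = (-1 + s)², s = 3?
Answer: 157/1356924207 ≈ 1.1570e-7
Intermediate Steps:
T(n) = 4 (T(n) = (-1 + 3)² = 2² = 4)
f = -1007/157 (f = (248 + 759)/(-157) = 1007*(-1/157) = -1007/157 ≈ -6.4140)
h(l, c) = 4*c
1/(8642855 + h(48, f)) = 1/(8642855 + 4*(-1007/157)) = 1/(8642855 - 4028/157) = 1/(1356924207/157) = 157/1356924207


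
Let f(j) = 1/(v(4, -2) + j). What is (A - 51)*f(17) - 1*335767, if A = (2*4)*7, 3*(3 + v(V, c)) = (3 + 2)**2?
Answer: -22496374/67 ≈ -3.3577e+5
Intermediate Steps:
v(V, c) = 16/3 (v(V, c) = -3 + (3 + 2)**2/3 = -3 + (1/3)*5**2 = -3 + (1/3)*25 = -3 + 25/3 = 16/3)
f(j) = 1/(16/3 + j)
A = 56 (A = 8*7 = 56)
(A - 51)*f(17) - 1*335767 = (56 - 51)*(3/(16 + 3*17)) - 1*335767 = 5*(3/(16 + 51)) - 335767 = 5*(3/67) - 335767 = 15/67 - 335767 = -22496374/67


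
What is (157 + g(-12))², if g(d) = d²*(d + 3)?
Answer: 1297321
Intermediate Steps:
g(d) = d²*(3 + d)
(157 + g(-12))² = (157 + (-12)²*(3 - 12))² = (157 + 144*(-9))² = (157 - 1296)² = (-1139)² = 1297321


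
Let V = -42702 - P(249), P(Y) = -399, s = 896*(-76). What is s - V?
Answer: -25793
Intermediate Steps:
s = -68096
V = -42303 (V = -42702 - 1*(-399) = -42702 + 399 = -42303)
s - V = -68096 - 1*(-42303) = -68096 + 42303 = -25793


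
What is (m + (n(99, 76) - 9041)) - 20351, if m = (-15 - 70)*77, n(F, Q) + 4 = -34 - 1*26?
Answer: -36001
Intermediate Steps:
n(F, Q) = -64 (n(F, Q) = -4 + (-34 - 1*26) = -4 + (-34 - 26) = -4 - 60 = -64)
m = -6545 (m = -85*77 = -6545)
(m + (n(99, 76) - 9041)) - 20351 = (-6545 + (-64 - 9041)) - 20351 = (-6545 - 9105) - 20351 = -15650 - 20351 = -36001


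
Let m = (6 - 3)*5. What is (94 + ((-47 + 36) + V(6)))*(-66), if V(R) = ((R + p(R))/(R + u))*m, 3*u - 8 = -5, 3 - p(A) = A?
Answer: -41316/7 ≈ -5902.3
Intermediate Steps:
p(A) = 3 - A
u = 1 (u = 8/3 + (⅓)*(-5) = 8/3 - 5/3 = 1)
m = 15 (m = 3*5 = 15)
V(R) = 45/(1 + R) (V(R) = ((R + (3 - R))/(R + 1))*15 = (3/(1 + R))*15 = 45/(1 + R))
(94 + ((-47 + 36) + V(6)))*(-66) = (94 + ((-47 + 36) + 45/(1 + 6)))*(-66) = (94 + (-11 + 45/7))*(-66) = (94 - 32/7)*(-66) = (626/7)*(-66) = -41316/7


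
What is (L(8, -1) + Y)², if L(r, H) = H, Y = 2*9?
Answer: 289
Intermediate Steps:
Y = 18
(L(8, -1) + Y)² = (-1 + 18)² = 17² = 289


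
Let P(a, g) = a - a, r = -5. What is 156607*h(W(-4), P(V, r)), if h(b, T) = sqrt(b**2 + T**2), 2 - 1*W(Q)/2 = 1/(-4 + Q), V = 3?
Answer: 2662319/4 ≈ 6.6558e+5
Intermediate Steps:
P(a, g) = 0
W(Q) = 4 - 2/(-4 + Q)
h(b, T) = sqrt(T**2 + b**2)
156607*h(W(-4), P(V, r)) = 156607*sqrt(0**2 + (2*(-9 + 2*(-4))/(-4 - 4))**2) = 156607*sqrt(0 + (2*(-9 - 8)/(-8))**2) = 156607*sqrt(0 + (2*(-1/8)*(-17))**2) = 156607*sqrt(0 + (17/4)**2) = 156607*sqrt(0 + 289/16) = 156607*sqrt(289/16) = 156607*(17/4) = 2662319/4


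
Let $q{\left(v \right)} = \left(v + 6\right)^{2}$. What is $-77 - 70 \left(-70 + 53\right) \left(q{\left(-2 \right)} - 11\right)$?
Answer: $5873$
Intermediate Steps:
$q{\left(v \right)} = \left(6 + v\right)^{2}$
$-77 - 70 \left(-70 + 53\right) \left(q{\left(-2 \right)} - 11\right) = -77 - 70 \left(-70 + 53\right) \left(\left(6 - 2\right)^{2} - 11\right) = -77 - 70 \left(- 17 \left(4^{2} - 11\right)\right) = -77 - 70 \left(- 17 \left(16 - 11\right)\right) = -77 - 70 \left(\left(-17\right) 5\right) = -77 - -5950 = -77 + 5950 = 5873$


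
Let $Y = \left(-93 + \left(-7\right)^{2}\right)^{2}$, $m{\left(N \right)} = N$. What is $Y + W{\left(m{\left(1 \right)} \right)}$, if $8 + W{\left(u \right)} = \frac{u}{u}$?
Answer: $1929$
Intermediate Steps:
$W{\left(u \right)} = -7$ ($W{\left(u \right)} = -8 + \frac{u}{u} = -8 + 1 = -7$)
$Y = 1936$ ($Y = \left(-93 + 49\right)^{2} = \left(-44\right)^{2} = 1936$)
$Y + W{\left(m{\left(1 \right)} \right)} = 1936 - 7 = 1929$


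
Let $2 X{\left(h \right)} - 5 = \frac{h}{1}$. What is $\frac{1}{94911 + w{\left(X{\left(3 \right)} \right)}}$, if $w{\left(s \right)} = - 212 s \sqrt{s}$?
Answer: $\frac{1}{93215} \approx 1.0728 \cdot 10^{-5}$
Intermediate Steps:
$X{\left(h \right)} = \frac{5}{2} + \frac{h}{2}$ ($X{\left(h \right)} = \frac{5}{2} + \frac{h 1^{-1}}{2} = \frac{5}{2} + \frac{h 1}{2} = \frac{5}{2} + \frac{h}{2}$)
$w{\left(s \right)} = - 212 s^{\frac{3}{2}}$
$\frac{1}{94911 + w{\left(X{\left(3 \right)} \right)}} = \frac{1}{94911 - 212 \left(\frac{5}{2} + \frac{1}{2} \cdot 3\right)^{\frac{3}{2}}} = \frac{1}{94911 - 212 \left(\frac{5}{2} + \frac{3}{2}\right)^{\frac{3}{2}}} = \frac{1}{94911 - 212 \cdot 4^{\frac{3}{2}}} = \frac{1}{94911 - 1696} = \frac{1}{93215}$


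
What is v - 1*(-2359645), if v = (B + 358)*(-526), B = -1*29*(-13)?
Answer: 1973035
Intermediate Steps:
B = 377 (B = -29*(-13) = 377)
v = -386610 (v = (377 + 358)*(-526) = 735*(-526) = -386610)
v - 1*(-2359645) = -386610 - 1*(-2359645) = -386610 + 2359645 = 1973035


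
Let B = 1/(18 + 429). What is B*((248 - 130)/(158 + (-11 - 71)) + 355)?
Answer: 13549/16986 ≈ 0.79766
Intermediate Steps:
B = 1/447 ≈ 0.0022371
B*((248 - 130)/(158 + (-11 - 71)) + 355) = ((248 - 130)/(158 + (-11 - 71)) + 355)/447 = (118/(158 - 82) + 355)/447 = (118/76 + 355)/447 = (118*(1/76) + 355)/447 = (59/38 + 355)/447 = (1/447)*(13549/38) = 13549/16986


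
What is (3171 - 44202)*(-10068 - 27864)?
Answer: 1556387892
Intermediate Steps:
(3171 - 44202)*(-10068 - 27864) = -41031*(-37932) = 1556387892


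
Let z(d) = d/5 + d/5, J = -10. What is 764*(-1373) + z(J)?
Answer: -1048976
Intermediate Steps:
z(d) = 2*d/5 (z(d) = d*(⅕) + d*(⅕) = d/5 + d/5 = 2*d/5)
764*(-1373) + z(J) = 764*(-1373) + (⅖)*(-10) = -1048972 - 4 = -1048976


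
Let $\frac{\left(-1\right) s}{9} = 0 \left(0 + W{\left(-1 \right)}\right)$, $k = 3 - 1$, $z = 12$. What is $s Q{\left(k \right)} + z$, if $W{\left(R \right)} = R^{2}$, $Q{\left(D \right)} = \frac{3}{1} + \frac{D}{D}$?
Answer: $12$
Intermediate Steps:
$k = 2$ ($k = 3 - 1 = 2$)
$Q{\left(D \right)} = 4$ ($Q{\left(D \right)} = 3 \cdot 1 + 1 = 3 + 1 = 4$)
$s = 0$ ($s = - 9 \cdot 0 \left(0 + \left(-1\right)^{2}\right) = - 9 \cdot 0 \left(0 + 1\right) = - 9 \cdot 0 \cdot 1 = \left(-9\right) 0 = 0$)
$s Q{\left(k \right)} + z = 0 \cdot 4 + 12 = 0 + 12 = 12$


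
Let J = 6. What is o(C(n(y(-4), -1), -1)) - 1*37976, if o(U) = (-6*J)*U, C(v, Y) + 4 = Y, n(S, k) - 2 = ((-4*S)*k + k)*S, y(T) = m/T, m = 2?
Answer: -37796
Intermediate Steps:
y(T) = 2/T
n(S, k) = 2 + S*(k - 4*S*k) (n(S, k) = 2 + ((-4*S)*k + k)*S = 2 + (-4*S*k + k)*S = 2 + (k - 4*S*k)*S = 2 + S*(k - 4*S*k))
C(v, Y) = -4 + Y
o(U) = -36*U (o(U) = (-6*6)*U = -36*U)
o(C(n(y(-4), -1), -1)) - 1*37976 = -36*(-4 - 1) - 1*37976 = -36*(-5) - 37976 = 180 - 37976 = -37796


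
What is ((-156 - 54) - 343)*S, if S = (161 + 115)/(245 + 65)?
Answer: -76314/155 ≈ -492.35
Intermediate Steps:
S = 138/155 (S = 276/310 = 276*(1/310) = 138/155 ≈ 0.89032)
((-156 - 54) - 343)*S = ((-156 - 54) - 343)*(138/155) = (-210 - 343)*(138/155) = -553*138/155 = -76314/155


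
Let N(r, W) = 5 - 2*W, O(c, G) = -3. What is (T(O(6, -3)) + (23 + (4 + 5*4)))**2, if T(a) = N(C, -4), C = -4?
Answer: 3600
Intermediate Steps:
N(r, W) = 5 - 2*W
T(a) = 13 (T(a) = 5 - 2*(-4) = 5 + 8 = 13)
(T(O(6, -3)) + (23 + (4 + 5*4)))**2 = (13 + (23 + (4 + 5*4)))**2 = (13 + (23 + (4 + 20)))**2 = (13 + (23 + 24))**2 = (13 + 47)**2 = 60**2 = 3600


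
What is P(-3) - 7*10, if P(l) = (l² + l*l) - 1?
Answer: -53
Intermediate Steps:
P(l) = -1 + 2*l² (P(l) = (l² + l²) - 1 = 2*l² - 1 = -1 + 2*l²)
P(-3) - 7*10 = (-1 + 2*(-3)²) - 7*10 = (-1 + 2*9) - 70 = (-1 + 18) - 70 = 17 - 70 = -53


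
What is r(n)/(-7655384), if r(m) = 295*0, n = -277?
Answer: 0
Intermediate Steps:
r(m) = 0
r(n)/(-7655384) = 0/(-7655384) = 0*(-1/7655384) = 0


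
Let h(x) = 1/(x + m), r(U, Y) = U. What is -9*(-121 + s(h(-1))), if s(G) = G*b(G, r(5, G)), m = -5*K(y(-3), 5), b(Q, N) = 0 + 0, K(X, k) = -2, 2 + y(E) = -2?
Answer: 1089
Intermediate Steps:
y(E) = -4 (y(E) = -2 - 2 = -4)
b(Q, N) = 0
m = 10 (m = -5*(-2) = 10)
h(x) = 1/(10 + x) (h(x) = 1/(x + 10) = 1/(10 + x))
s(G) = 0 (s(G) = G*0 = 0)
-9*(-121 + s(h(-1))) = -9*(-121 + 0) = -9*(-121) = 1089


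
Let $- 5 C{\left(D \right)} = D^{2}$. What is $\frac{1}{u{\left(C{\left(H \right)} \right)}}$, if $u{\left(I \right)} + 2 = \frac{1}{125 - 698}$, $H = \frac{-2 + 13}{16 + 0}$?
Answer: $- \frac{573}{1147} \approx -0.49956$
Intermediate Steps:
$H = \frac{11}{16} \approx 0.6875$
$C{\left(D \right)} = - \frac{D^{2}}{5}$
$u{\left(I \right)} = - \frac{1147}{573}$ ($u{\left(I \right)} = -2 + \frac{1}{125 - 698} = -2 + \frac{1}{-573} = -2 - \frac{1}{573} = - \frac{1147}{573}$)
$\frac{1}{u{\left(C{\left(H \right)} \right)}} = \frac{1}{- \frac{1147}{573}} = - \frac{573}{1147}$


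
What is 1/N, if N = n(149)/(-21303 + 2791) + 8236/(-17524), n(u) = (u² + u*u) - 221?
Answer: -6238544/17821013 ≈ -0.35007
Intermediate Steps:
n(u) = -221 + 2*u² (n(u) = (u² + u²) - 221 = 2*u² - 221 = -221 + 2*u²)
N = -17821013/6238544 (N = (-221 + 2*149²)/(-21303 + 2791) + 8236/(-17524) = (-221 + 2*22201)/(-18512) + 8236*(-1/17524) = (-221 + 44402)*(-1/18512) - 2059/4381 = 44181*(-1/18512) - 2059/4381 = -44181/18512 - 2059/4381 = -17821013/6238544 ≈ -2.8566)
1/N = 1/(-17821013/6238544) = -6238544/17821013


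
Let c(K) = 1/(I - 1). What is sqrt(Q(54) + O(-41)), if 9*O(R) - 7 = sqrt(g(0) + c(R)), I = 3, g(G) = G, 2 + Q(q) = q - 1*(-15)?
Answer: sqrt(2440 + 2*sqrt(2))/6 ≈ 8.2375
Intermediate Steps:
Q(q) = 13 + q (Q(q) = -2 + (q - 1*(-15)) = -2 + (q + 15) = -2 + (15 + q) = 13 + q)
c(K) = 1/2 (c(K) = 1/(3 - 1) = 1/2)
O(R) = 7/9 + sqrt(2)/18 (O(R) = 7/9 + sqrt(0 + 1/2)/9 = 7/9 + sqrt(1/2)/9 = 7/9 + (sqrt(2)/2)/9 = 7/9 + sqrt(2)/18)
sqrt(Q(54) + O(-41)) = sqrt((13 + 54) + (7/9 + sqrt(2)/18)) = sqrt(67 + (7/9 + sqrt(2)/18)) = sqrt(610/9 + sqrt(2)/18)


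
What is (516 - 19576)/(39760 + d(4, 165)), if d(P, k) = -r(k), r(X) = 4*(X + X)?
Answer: -953/1922 ≈ -0.49584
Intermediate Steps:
r(X) = 8*X (r(X) = 4*(2*X) = 8*X)
d(P, k) = -8*k
(516 - 19576)/(39760 + d(4, 165)) = (516 - 19576)/(39760 - 8*165) = -19060/(39760 - 1320) = -19060/38440 = -19060*1/38440 = -953/1922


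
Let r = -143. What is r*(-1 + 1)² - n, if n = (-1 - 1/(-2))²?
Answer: -¼ ≈ -0.25000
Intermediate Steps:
n = ¼ (n = (-1 - 1*(-½))² = (-1 + ½)² = (-½)² = ¼ ≈ 0.25000)
r*(-1 + 1)² - n = -143*(-1 + 1)² - 1*¼ = -143*0² - ¼ = -143*0 - ¼ = 0 - ¼ = -¼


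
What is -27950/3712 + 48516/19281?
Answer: -59802093/11928512 ≈ -5.0134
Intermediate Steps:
-27950/3712 + 48516/19281 = -27950*1/3712 + 48516*(1/19281) = -13975/1856 + 16172/6427 = -59802093/11928512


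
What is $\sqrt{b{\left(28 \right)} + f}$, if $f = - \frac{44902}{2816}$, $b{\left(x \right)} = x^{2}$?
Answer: $\frac{\sqrt{196622}}{16} \approx 27.714$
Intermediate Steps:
$f = - \frac{2041}{128}$ ($f = \left(-44902\right) \frac{1}{2816} = - \frac{2041}{128} \approx -15.945$)
$\sqrt{b{\left(28 \right)} + f} = \sqrt{28^{2} - \frac{2041}{128}} = \sqrt{784 - \frac{2041}{128}} = \sqrt{\frac{98311}{128}} = \frac{\sqrt{196622}}{16}$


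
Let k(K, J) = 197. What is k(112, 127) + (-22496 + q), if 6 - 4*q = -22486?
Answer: -16676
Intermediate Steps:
q = 5623 (q = 3/2 - ¼*(-22486) = 3/2 + 11243/2 = 5623)
k(112, 127) + (-22496 + q) = 197 + (-22496 + 5623) = 197 - 16873 = -16676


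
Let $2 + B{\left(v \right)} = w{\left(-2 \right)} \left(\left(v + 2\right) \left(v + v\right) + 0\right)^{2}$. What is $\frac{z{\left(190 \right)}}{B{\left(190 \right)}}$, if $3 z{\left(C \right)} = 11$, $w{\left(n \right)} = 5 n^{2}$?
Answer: $\frac{11}{319389695994} \approx 3.4441 \cdot 10^{-11}$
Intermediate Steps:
$z{\left(C \right)} = \frac{11}{3}$ ($z{\left(C \right)} = \frac{1}{3} \cdot 11 = \frac{11}{3}$)
$B{\left(v \right)} = -2 + 80 v^{2} \left(2 + v\right)^{2}$ ($B{\left(v \right)} = -2 + 5 \left(-2\right)^{2} \left(\left(v + 2\right) \left(v + v\right) + 0\right)^{2} = -2 + 5 \cdot 4 \left(\left(2 + v\right) 2 v + 0\right)^{2} = -2 + 20 \left(2 v \left(2 + v\right) + 0\right)^{2} = -2 + 20 \left(2 v \left(2 + v\right)\right)^{2} = -2 + 20 \cdot 4 v^{2} \left(2 + v\right)^{2} = -2 + 80 v^{2} \left(2 + v\right)^{2}$)
$\frac{z{\left(190 \right)}}{B{\left(190 \right)}} = \frac{11}{3 \left(-2 + 80 \cdot 190^{2} \left(2 + 190\right)^{2}\right)} = \frac{11}{3 \left(-2 + 80 \cdot 36100 \cdot 192^{2}\right)} = \frac{11}{3 \left(-2 + 80 \cdot 36100 \cdot 36864\right)} = \frac{11}{3 \left(-2 + 106463232000\right)} = \frac{11}{3 \cdot 106463231998} = \frac{11}{3} \cdot \frac{1}{106463231998} = \frac{11}{319389695994}$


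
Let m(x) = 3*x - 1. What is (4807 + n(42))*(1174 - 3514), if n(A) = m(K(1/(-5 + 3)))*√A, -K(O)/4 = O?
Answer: -11248380 - 11700*√42 ≈ -1.1324e+7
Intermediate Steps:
K(O) = -4*O
m(x) = -1 + 3*x
n(A) = 5*√A (n(A) = (-1 + 3*(-4/(-5 + 3)))*√A = (-1 + 3*(-4/(-2)))*√A = (-1 + 3*(-4*(-½)))*√A = (-1 + 3*2)*√A = (-1 + 6)*√A = 5*√A)
(4807 + n(42))*(1174 - 3514) = (4807 + 5*√42)*(1174 - 3514) = (4807 + 5*√42)*(-2340) = -11248380 - 11700*√42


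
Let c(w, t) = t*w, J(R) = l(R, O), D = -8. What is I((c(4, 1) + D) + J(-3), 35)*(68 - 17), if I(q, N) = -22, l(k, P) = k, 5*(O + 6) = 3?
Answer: -1122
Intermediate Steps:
O = -27/5 (O = -6 + (⅕)*3 = -6 + ⅗ = -27/5 ≈ -5.4000)
J(R) = R
I((c(4, 1) + D) + J(-3), 35)*(68 - 17) = -22*(68 - 17) = -22*51 = -1122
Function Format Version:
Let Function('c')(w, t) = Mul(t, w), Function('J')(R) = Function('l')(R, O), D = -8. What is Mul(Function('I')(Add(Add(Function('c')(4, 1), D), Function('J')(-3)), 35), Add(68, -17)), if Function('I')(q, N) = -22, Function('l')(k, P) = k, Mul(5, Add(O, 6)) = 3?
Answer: -1122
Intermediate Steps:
O = Rational(-27, 5) (O = Add(-6, Mul(Rational(1, 5), 3)) = Add(-6, Rational(3, 5)) = Rational(-27, 5) ≈ -5.4000)
Function('J')(R) = R
Mul(Function('I')(Add(Add(Function('c')(4, 1), D), Function('J')(-3)), 35), Add(68, -17)) = Mul(-22, Add(68, -17)) = Mul(-22, 51) = -1122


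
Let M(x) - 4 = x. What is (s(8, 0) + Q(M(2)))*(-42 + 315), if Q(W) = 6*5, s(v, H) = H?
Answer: 8190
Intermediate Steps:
M(x) = 4 + x
Q(W) = 30
(s(8, 0) + Q(M(2)))*(-42 + 315) = (0 + 30)*(-42 + 315) = 30*273 = 8190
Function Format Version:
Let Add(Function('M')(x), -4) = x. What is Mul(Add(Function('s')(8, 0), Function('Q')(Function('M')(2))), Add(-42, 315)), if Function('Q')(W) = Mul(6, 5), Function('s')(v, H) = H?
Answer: 8190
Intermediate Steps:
Function('M')(x) = Add(4, x)
Function('Q')(W) = 30
Mul(Add(Function('s')(8, 0), Function('Q')(Function('M')(2))), Add(-42, 315)) = Mul(Add(0, 30), Add(-42, 315)) = Mul(30, 273) = 8190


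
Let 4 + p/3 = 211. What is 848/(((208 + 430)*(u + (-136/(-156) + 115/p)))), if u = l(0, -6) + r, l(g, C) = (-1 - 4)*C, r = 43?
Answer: 74412/4146043 ≈ 0.017948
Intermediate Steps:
p = 621 (p = -12 + 3*211 = -12 + 633 = 621)
l(g, C) = -5*C
u = 73 (u = -5*(-6) + 43 = 30 + 43 = 73)
848/(((208 + 430)*(u + (-136/(-156) + 115/p)))) = 848/(((208 + 430)*(73 + (-136/(-156) + 115/621)))) = 848/((638*(73 + (-136*(-1/156) + 115*(1/621))))) = 848/((638*(73 + (34/39 + 5/27)))) = 848/((638*(73 + 371/351))) = 848/((638*(25994/351))) = 848/(16584172/351) = 848*(351/16584172) = 74412/4146043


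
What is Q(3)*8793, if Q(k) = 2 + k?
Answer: 43965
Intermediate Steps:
Q(3)*8793 = (2 + 3)*8793 = 5*8793 = 43965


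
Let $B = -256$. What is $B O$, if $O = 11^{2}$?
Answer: $-30976$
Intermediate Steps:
$O = 121$
$B O = \left(-256\right) 121 = -30976$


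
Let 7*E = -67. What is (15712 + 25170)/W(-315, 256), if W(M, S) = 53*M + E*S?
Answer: -286174/134017 ≈ -2.1354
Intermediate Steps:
E = -67/7 (E = (1/7)*(-67) = -67/7 ≈ -9.5714)
W(M, S) = 53*M - 67*S/7
(15712 + 25170)/W(-315, 256) = (15712 + 25170)/(53*(-315) - 67/7*256) = 40882/(-16695 - 17152/7) = 40882/(-134017/7) = 40882*(-7/134017) = -286174/134017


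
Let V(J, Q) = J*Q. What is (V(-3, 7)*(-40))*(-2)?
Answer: -1680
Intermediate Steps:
(V(-3, 7)*(-40))*(-2) = (-3*7*(-40))*(-2) = -21*(-40)*(-2) = 840*(-2) = -1680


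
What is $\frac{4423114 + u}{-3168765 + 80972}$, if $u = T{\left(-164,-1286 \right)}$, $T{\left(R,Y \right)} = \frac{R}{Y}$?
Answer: $- \frac{2844062384}{1985450899} \approx -1.4325$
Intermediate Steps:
$u = \frac{82}{643}$ ($u = - \frac{164}{-1286} = \left(-164\right) \left(- \frac{1}{1286}\right) = \frac{82}{643} \approx 0.12753$)
$\frac{4423114 + u}{-3168765 + 80972} = \frac{4423114 + \frac{82}{643}}{-3168765 + 80972} = \frac{2844062384}{643 \left(-3087793\right)} = \frac{2844062384}{643} \left(- \frac{1}{3087793}\right) = - \frac{2844062384}{1985450899}$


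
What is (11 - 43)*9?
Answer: -288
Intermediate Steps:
(11 - 43)*9 = -32*9 = -288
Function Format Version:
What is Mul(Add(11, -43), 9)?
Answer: -288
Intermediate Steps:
Mul(Add(11, -43), 9) = Mul(-32, 9) = -288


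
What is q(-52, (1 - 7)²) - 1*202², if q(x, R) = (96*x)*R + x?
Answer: -220568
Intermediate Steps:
q(x, R) = x + 96*R*x (q(x, R) = 96*R*x + x = x + 96*R*x)
q(-52, (1 - 7)²) - 1*202² = -52*(1 + 96*(1 - 7)²) - 1*202² = -52*(1 + 96*(-6)²) - 1*40804 = -52*(1 + 96*36) - 40804 = -52*(1 + 3456) - 40804 = -52*3457 - 40804 = -179764 - 40804 = -220568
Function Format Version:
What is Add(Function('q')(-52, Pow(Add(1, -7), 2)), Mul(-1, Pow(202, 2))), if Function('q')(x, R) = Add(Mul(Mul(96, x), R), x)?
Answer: -220568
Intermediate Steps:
Function('q')(x, R) = Add(x, Mul(96, R, x)) (Function('q')(x, R) = Add(Mul(96, R, x), x) = Add(x, Mul(96, R, x)))
Add(Function('q')(-52, Pow(Add(1, -7), 2)), Mul(-1, Pow(202, 2))) = Add(Mul(-52, Add(1, Mul(96, Pow(Add(1, -7), 2)))), Mul(-1, Pow(202, 2))) = Add(Mul(-52, Add(1, Mul(96, Pow(-6, 2)))), Mul(-1, 40804)) = Add(Mul(-52, Add(1, Mul(96, 36))), -40804) = Add(Mul(-52, Add(1, 3456)), -40804) = Add(Mul(-52, 3457), -40804) = Add(-179764, -40804) = -220568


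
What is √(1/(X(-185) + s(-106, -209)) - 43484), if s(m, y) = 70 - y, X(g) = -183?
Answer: I*√25046778/24 ≈ 208.53*I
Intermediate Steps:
√(1/(X(-185) + s(-106, -209)) - 43484) = √(1/(-183 + (70 - 1*(-209))) - 43484) = √(1/(-183 + (70 + 209)) - 43484) = √(1/(-183 + 279) - 43484) = √(1/96 - 43484) = √(-4174463/96) = I*√25046778/24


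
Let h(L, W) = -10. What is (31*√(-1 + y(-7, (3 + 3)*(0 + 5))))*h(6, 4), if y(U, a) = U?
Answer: -620*I*√2 ≈ -876.81*I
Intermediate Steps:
(31*√(-1 + y(-7, (3 + 3)*(0 + 5))))*h(6, 4) = (31*√(-1 - 7))*(-10) = (31*√(-8))*(-10) = (31*(2*I*√2))*(-10) = (62*I*√2)*(-10) = -620*I*√2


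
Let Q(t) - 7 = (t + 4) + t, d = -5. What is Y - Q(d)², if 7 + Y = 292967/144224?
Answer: -860825/144224 ≈ -5.9687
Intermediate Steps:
Y = -716601/144224 (Y = -7 + 292967/144224 = -716601/144224 ≈ -4.9687)
Q(t) = 11 + 2*t (Q(t) = 7 + ((t + 4) + t) = 7 + ((4 + t) + t) = 7 + (4 + 2*t) = 11 + 2*t)
Y - Q(d)² = -716601/144224 - (11 + 2*(-5))² = -716601/144224 - (11 - 10)² = -716601/144224 - 1*1² = -716601/144224 - 1*1 = -716601/144224 - 1 = -860825/144224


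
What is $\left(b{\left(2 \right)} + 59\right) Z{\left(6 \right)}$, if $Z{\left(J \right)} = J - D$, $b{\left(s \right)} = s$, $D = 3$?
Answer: $183$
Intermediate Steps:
$Z{\left(J \right)} = -3 + J$ ($Z{\left(J \right)} = J - 3 = -3 + J$)
$\left(b{\left(2 \right)} + 59\right) Z{\left(6 \right)} = \left(2 + 59\right) \left(-3 + 6\right) = 61 \cdot 3 = 183$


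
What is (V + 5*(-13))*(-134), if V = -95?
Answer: 21440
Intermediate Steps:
(V + 5*(-13))*(-134) = (-95 + 5*(-13))*(-134) = (-95 - 65)*(-134) = -160*(-134) = 21440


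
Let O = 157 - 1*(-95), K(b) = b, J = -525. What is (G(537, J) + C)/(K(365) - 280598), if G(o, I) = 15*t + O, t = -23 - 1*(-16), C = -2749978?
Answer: 2749831/280233 ≈ 9.8127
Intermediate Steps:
t = -7 (t = -23 + 16 = -7)
O = 252 (O = 157 + 95 = 252)
G(o, I) = 147 (G(o, I) = 15*(-7) + 252 = -105 + 252 = 147)
(G(537, J) + C)/(K(365) - 280598) = (147 - 2749978)/(365 - 280598) = -2749831/(-280233) = -2749831*(-1/280233) = 2749831/280233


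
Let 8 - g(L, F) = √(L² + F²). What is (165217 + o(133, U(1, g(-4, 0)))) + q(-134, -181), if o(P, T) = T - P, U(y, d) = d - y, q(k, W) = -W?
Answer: 165268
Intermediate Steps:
g(L, F) = 8 - √(F² + L²) (g(L, F) = 8 - √(L² + F²) = 8 - √(F² + L²))
(165217 + o(133, U(1, g(-4, 0)))) + q(-134, -181) = (165217 + (((8 - √(0² + (-4)²)) - 1*1) - 1*133)) - 1*(-181) = (165217 + (((8 - √(0 + 16)) - 1) - 133)) + 181 = (165217 + (((8 - √16) - 1) - 133)) + 181 = (165217 + (((8 - 1*4) - 1) - 133)) + 181 = (165217 + (((8 - 4) - 1) - 133)) + 181 = (165217 + ((4 - 1) - 133)) + 181 = (165217 + (3 - 133)) + 181 = (165217 - 130) + 181 = 165087 + 181 = 165268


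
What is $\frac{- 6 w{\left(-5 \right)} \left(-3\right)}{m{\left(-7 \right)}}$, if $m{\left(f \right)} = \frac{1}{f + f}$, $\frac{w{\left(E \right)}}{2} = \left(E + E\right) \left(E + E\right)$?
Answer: $-50400$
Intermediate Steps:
$w{\left(E \right)} = 8 E^{2}$ ($w{\left(E \right)} = 2 \left(E + E\right) \left(E + E\right) = 2 \cdot 2 E 2 E = 2 \cdot 4 E^{2} = 8 E^{2}$)
$m{\left(f \right)} = \frac{1}{2 f}$
$\frac{- 6 w{\left(-5 \right)} \left(-3\right)}{m{\left(-7 \right)}} = \frac{- 6 \cdot 8 \left(-5\right)^{2} \left(-3\right)}{\frac{1}{2} \frac{1}{-7}} = \frac{- 6 \cdot 8 \cdot 25 \left(-3\right)}{\frac{1}{2} \left(- \frac{1}{7}\right)} = \frac{\left(-6\right) 200 \left(-3\right)}{- \frac{1}{14}} = \left(-1200\right) \left(-3\right) \left(-14\right) = 3600 \left(-14\right) = -50400$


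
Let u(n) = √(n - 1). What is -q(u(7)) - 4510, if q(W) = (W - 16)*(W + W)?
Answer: -4522 + 32*√6 ≈ -4443.6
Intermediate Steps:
u(n) = √(-1 + n)
q(W) = 2*W*(-16 + W) (q(W) = (-16 + W)*(2*W) = 2*W*(-16 + W))
-q(u(7)) - 4510 = -2*√(-1 + 7)*(-16 + √(-1 + 7)) - 4510 = -2*√6*(-16 + √6) - 4510 = -4510 - 2*√6*(-16 + √6)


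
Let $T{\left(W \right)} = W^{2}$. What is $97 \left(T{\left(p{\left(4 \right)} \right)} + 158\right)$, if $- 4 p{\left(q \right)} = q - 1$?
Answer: $\frac{246089}{16} \approx 15381.0$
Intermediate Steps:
$p{\left(q \right)} = \frac{1}{4} - \frac{q}{4}$ ($p{\left(q \right)} = - \frac{q - 1}{4} = - \frac{-1 + q}{4} = \frac{1}{4} - \frac{q}{4}$)
$97 \left(T{\left(p{\left(4 \right)} \right)} + 158\right) = 97 \left(\left(\frac{1}{4} - 1\right)^{2} + 158\right) = 97 \left(\left(- \frac{3}{4}\right)^{2} + 158\right) = 97 \left(\frac{9}{16} + 158\right) = 97 \cdot \frac{2537}{16} = \frac{246089}{16}$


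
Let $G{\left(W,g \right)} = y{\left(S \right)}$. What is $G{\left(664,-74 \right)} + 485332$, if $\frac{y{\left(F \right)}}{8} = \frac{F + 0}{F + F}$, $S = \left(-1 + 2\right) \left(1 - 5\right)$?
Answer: $485336$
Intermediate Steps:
$S = -4$ ($S = 1 \left(-4\right) = -4$)
$y{\left(F \right)} = 4$ ($y{\left(F \right)} = 8 \frac{F + 0}{F + F} = 8 \frac{F}{2 F} = 8 F \frac{1}{2 F} = 8 \cdot \frac{1}{2} = 4$)
$G{\left(W,g \right)} = 4$
$G{\left(664,-74 \right)} + 485332 = 4 + 485332 = 485336$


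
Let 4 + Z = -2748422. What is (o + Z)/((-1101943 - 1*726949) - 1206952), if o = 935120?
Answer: 906653/1517922 ≈ 0.59730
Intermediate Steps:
Z = -2748426 (Z = -4 - 2748422 = -2748426)
(o + Z)/((-1101943 - 1*726949) - 1206952) = (935120 - 2748426)/((-1101943 - 1*726949) - 1206952) = -1813306/((-1101943 - 726949) - 1206952) = -1813306/(-1828892 - 1206952) = -1813306/(-3035844) = -1813306*(-1/3035844) = 906653/1517922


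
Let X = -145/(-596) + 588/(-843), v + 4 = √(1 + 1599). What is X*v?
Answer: -684639/41869 ≈ -16.352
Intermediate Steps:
v = 36 (v = -4 + √(1 + 1599) = -4 + √1600 = -4 + 40 = 36)
X = -76071/167476 (X = -145*(-1/596) + 588*(-1/843) = 145/596 - 196/281 = -76071/167476 ≈ -0.45422)
X*v = -76071/167476*36 = -684639/41869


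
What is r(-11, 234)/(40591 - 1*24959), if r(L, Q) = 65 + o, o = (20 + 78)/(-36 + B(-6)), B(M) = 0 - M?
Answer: 463/117240 ≈ 0.0039492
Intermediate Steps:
B(M) = -M
o = -49/15 (o = (20 + 78)/(-36 - 1*(-6)) = 98/(-36 + 6) = 98/(-30) = 98*(-1/30) = -49/15 ≈ -3.2667)
r(L, Q) = 926/15 (r(L, Q) = 65 - 49/15 = 926/15)
r(-11, 234)/(40591 - 1*24959) = 926/(15*(40591 - 1*24959)) = 926/(15*(40591 - 24959)) = (926/15)/15632 = (926/15)*(1/15632) = 463/117240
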